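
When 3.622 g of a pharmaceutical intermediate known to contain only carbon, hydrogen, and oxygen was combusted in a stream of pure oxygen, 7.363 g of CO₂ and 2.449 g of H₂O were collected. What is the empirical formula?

C8H13O4

mol C = 7.363 g CO₂ ÷ 44.009 g/mol = 0.16731 mol
mol H = 2 × 2.449 g H₂O ÷ 18.015 g/mol = 0.27188 mol
mass O = 3.622 − (2.0095 + 0.27406) = 1.3384 g → mol O = 1.3384 ÷ 15.999 = 0.083656 mol
Divide by the smallest (0.083656 mol): C 2.000, H 3.250, O 1.000
Multiplying each by 4 gives whole numbers: C 8.00, H 13.00, O 4.00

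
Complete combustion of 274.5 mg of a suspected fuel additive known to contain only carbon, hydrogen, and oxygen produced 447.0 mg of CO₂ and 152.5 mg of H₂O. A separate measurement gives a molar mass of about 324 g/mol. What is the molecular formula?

mol C = 0.4470 g CO₂ ÷ 44.009 g/mol = 0.010157 mol
mol H = 2 × 0.1525 g H₂O ÷ 18.015 g/mol = 0.016930 mol
mass O = 0.2745 − (0.12200 + 0.017066) = 0.13544 g → mol O = 0.13544 ÷ 15.999 = 0.0084654 mol
Divide by the smallest (0.0084654 mol): C 1.200, H 2.000, O 1.000
Multiplying each by 5 gives whole numbers: C 6.00, H 10.00, O 5.00
Empirical formula: C6H10O5
Empirical-formula mass = 162.14 g/mol; 324 ÷ 162.14 ≈ 2, so the molecular formula is C12H20O10.

C12H20O10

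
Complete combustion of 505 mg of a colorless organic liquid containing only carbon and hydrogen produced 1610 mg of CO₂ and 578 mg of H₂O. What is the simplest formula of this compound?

mol C = 1.61 g CO₂ ÷ 44.009 g/mol = 0.03658 mol
mol H = 2 × 0.578 g H₂O ÷ 18.015 g/mol = 0.06417 mol
Divide by the smallest (0.03658 mol): C 1.000, H 1.754
Multiplying each by 4 gives whole numbers: C 4.00, H 7.02

C4H7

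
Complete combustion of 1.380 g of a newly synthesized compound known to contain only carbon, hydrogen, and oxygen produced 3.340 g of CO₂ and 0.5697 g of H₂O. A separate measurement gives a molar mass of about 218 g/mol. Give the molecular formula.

mol C = 3.340 g CO₂ ÷ 44.009 g/mol = 0.075894 mol
mol H = 2 × 0.5697 g H₂O ÷ 18.015 g/mol = 0.063247 mol
mass O = 1.380 − (0.91156 + 0.063753) = 0.40469 g → mol O = 0.40469 ÷ 15.999 = 0.025295 mol
Divide by the smallest (0.025295 mol): C 3.000, H 2.500, O 1.000
Multiplying each by 2 gives whole numbers: C 6.00, H 5.00, O 2.00
Empirical formula: C6H5O2
Empirical-formula mass = 109.10 g/mol; 218 ÷ 109.10 ≈ 2, so the molecular formula is C12H10O4.

C12H10O4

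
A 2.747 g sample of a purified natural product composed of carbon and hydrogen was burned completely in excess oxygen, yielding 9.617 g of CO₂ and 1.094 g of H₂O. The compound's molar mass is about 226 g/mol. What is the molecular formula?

mol C = 9.617 g CO₂ ÷ 44.009 g/mol = 0.21852 mol
mol H = 2 × 1.094 g H₂O ÷ 18.015 g/mol = 0.12145 mol
Divide by the smallest (0.12145 mol): C 1.799, H 1.000
Multiplying each by 5 gives whole numbers: C 9.00, H 5.00
Empirical formula: C9H5
Empirical-formula mass = 113.14 g/mol; 226 ÷ 113.14 ≈ 2, so the molecular formula is C18H10.

C18H10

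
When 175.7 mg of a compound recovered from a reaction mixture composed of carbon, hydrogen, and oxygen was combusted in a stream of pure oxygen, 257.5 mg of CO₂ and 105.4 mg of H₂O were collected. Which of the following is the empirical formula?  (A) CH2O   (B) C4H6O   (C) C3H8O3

(A) CH2O

mol C = 0.2575 g CO₂ ÷ 44.009 g/mol = 0.0058511 mol
mol H = 2 × 0.1054 g H₂O ÷ 18.015 g/mol = 0.011701 mol
mass O = 0.1757 − (0.070277 + 0.011795) = 0.093628 g → mol O = 0.093628 ÷ 15.999 = 0.0058521 mol
Divide by the smallest (0.0058511 mol): C 1.000, H 2.000, O 1.000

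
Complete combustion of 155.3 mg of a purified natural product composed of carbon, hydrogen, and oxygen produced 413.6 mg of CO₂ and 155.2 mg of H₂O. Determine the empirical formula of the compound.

C6H11O

mol C = 0.4136 g CO₂ ÷ 44.009 g/mol = 0.0093981 mol
mol H = 2 × 0.1552 g H₂O ÷ 18.015 g/mol = 0.017230 mol
mass O = 0.1553 − (0.11288 + 0.017368) = 0.025052 g → mol O = 0.025052 ÷ 15.999 = 0.0015658 mol
Divide by the smallest (0.0015658 mol): C 6.002, H 11.004, O 1.000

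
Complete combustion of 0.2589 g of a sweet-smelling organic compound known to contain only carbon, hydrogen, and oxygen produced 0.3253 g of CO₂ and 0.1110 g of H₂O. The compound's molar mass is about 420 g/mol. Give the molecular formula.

mol C = 0.3253 g CO₂ ÷ 44.009 g/mol = 0.0073917 mol
mol H = 2 × 0.1110 g H₂O ÷ 18.015 g/mol = 0.012323 mol
mass O = 0.2589 − (0.088781 + 0.012422) = 0.15770 g → mol O = 0.15770 ÷ 15.999 = 0.0098567 mol
Divide by the smallest (0.0073917 mol): C 1.000, H 1.667, O 1.333
Multiplying each by 3 gives whole numbers: C 3.00, H 5.00, O 4.00
Empirical formula: C3H5O4
Empirical-formula mass = 105.07 g/mol; 420 ÷ 105.07 ≈ 4, so the molecular formula is C12H20O16.

C12H20O16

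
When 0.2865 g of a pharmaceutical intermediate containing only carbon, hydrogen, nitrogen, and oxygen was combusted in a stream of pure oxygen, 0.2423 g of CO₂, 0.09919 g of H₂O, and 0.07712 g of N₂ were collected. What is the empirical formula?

mol C = 0.2423 g CO₂ ÷ 44.009 g/mol = 0.0055057 mol
mol H = 2 × 0.09919 g H₂O ÷ 18.015 g/mol = 0.011012 mol
mol N = 2 × 0.07712 g N₂ ÷ 28.014 g/mol = 0.0055058 mol
mass O = 0.2865 − (0.066129 + 0.011100 + 0.077120) = 0.13215 g → mol O = 0.13215 ÷ 15.999 = 0.0082600 mol
Divide by the smallest (0.0055057 mol): C 1.000, H 2.000, N 1.000, O 1.500
Multiplying each by 2 gives whole numbers: C 2.00, H 4.00, N 2.00, O 3.00

C2H4N2O3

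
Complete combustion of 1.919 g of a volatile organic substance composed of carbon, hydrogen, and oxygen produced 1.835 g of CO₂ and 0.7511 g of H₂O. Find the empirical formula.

mol C = 1.835 g CO₂ ÷ 44.009 g/mol = 0.041696 mol
mol H = 2 × 0.7511 g H₂O ÷ 18.015 g/mol = 0.083386 mol
mass O = 1.919 − (0.50081 + 0.084053) = 1.3341 g → mol O = 1.3341 ÷ 15.999 = 0.083389 mol
Divide by the smallest (0.041696 mol): C 1.000, H 2.000, O 2.000

CH2O2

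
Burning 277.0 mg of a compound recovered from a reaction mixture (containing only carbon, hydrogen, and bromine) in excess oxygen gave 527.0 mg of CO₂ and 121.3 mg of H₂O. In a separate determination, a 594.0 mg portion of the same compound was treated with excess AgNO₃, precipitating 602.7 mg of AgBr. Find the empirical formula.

mol C = 0.5270 g CO₂ ÷ 44.009 g/mol = 0.011975 mol
mol H = 2 × 0.1213 g H₂O ÷ 18.015 g/mol = 0.013467 mol
From the AgBr data: mol Br per gram of compound = (0.6027 ÷ 187.772) ÷ 0.5940 = 0.0054036 mol/g, so in the 0.2770 g combustion sample mol Br = 0.0014968 mol
Divide by the smallest (0.0014968 mol): C 8.000, H 8.997, Br 1.000

C8H9Br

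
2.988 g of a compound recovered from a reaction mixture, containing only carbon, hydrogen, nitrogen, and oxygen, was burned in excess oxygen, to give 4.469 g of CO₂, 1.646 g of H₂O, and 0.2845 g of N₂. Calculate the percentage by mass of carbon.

40.82%

mol C = 4.469 g CO₂ ÷ 44.009 g/mol = 0.10155 mol
mol H = 2 × 1.646 g H₂O ÷ 18.015 g/mol = 0.18274 mol
mol N = 2 × 0.2845 g N₂ ÷ 28.014 g/mol = 0.020311 mol
mass O = 2.988 − (1.2197 + 0.18420 + 0.28450) = 1.2996 g → mol O = 1.2996 ÷ 15.999 = 0.081231 mol
mass % C = 1.2197 g ÷ 2.988 g × 100%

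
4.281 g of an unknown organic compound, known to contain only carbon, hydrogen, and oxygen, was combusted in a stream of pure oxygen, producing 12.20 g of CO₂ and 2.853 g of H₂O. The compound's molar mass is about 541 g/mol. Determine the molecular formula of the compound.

mol C = 12.20 g CO₂ ÷ 44.009 g/mol = 0.27722 mol
mol H = 2 × 2.853 g H₂O ÷ 18.015 g/mol = 0.31674 mol
mass O = 4.281 − (3.3296 + 0.31927) = 0.63209 g → mol O = 0.63209 ÷ 15.999 = 0.039508 mol
Divide by the smallest (0.039508 mol): C 7.017, H 8.017, O 1.000
Empirical formula: C7H8O
Empirical-formula mass = 108.14 g/mol; 541 ÷ 108.14 ≈ 5, so the molecular formula is C35H40O5.

C35H40O5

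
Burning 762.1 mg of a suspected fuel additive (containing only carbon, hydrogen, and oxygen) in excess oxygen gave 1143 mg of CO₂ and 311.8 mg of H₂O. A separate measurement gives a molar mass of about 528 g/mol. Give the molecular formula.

mol C = 1.143 g CO₂ ÷ 44.009 g/mol = 0.025972 mol
mol H = 2 × 0.3118 g H₂O ÷ 18.015 g/mol = 0.034616 mol
mass O = 0.7621 − (0.31195 + 0.034893) = 0.41526 g → mol O = 0.41526 ÷ 15.999 = 0.025955 mol
Divide by the smallest (0.025955 mol): C 1.001, H 1.334, O 1.000
Multiplying each by 3 gives whole numbers: C 3.00, H 4.00, O 3.00
Empirical formula: C3H4O3
Empirical-formula mass = 88.06 g/mol; 528 ÷ 88.06 ≈ 6, so the molecular formula is C18H24O18.

C18H24O18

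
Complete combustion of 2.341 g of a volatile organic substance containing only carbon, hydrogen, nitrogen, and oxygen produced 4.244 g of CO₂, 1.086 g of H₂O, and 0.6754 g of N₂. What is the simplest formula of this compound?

mol C = 4.244 g CO₂ ÷ 44.009 g/mol = 0.096435 mol
mol H = 2 × 1.086 g H₂O ÷ 18.015 g/mol = 0.12057 mol
mol N = 2 × 0.6754 g N₂ ÷ 28.014 g/mol = 0.048219 mol
mass O = 2.341 − (1.1583 + 0.12153 + 0.67540) = 0.38579 g → mol O = 0.38579 ÷ 15.999 = 0.024113 mol
Divide by the smallest (0.024113 mol): C 3.999, H 5.000, N 2.000, O 1.000

C4H5N2O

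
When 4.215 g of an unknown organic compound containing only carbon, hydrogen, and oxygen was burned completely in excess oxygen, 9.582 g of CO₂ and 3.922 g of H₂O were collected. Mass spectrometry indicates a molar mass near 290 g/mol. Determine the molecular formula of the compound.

mol C = 9.582 g CO₂ ÷ 44.009 g/mol = 0.21773 mol
mol H = 2 × 3.922 g H₂O ÷ 18.015 g/mol = 0.43541 mol
mass O = 4.215 − (2.6151 + 0.43890) = 1.1610 g → mol O = 1.1610 ÷ 15.999 = 0.072565 mol
Divide by the smallest (0.072565 mol): C 3.000, H 6.000, O 1.000
Empirical formula: C3H6O
Empirical-formula mass = 58.08 g/mol; 290 ÷ 58.08 ≈ 5, so the molecular formula is C15H30O5.

C15H30O5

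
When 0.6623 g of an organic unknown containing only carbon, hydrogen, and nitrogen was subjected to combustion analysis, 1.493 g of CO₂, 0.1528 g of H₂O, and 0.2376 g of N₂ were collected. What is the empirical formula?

C2HN

mol C = 1.493 g CO₂ ÷ 44.009 g/mol = 0.033925 mol
mol H = 2 × 0.1528 g H₂O ÷ 18.015 g/mol = 0.016964 mol
mol N = 2 × 0.2376 g N₂ ÷ 28.014 g/mol = 0.016963 mol
Divide by the smallest (0.016963 mol): C 2.000, H 1.000, N 1.000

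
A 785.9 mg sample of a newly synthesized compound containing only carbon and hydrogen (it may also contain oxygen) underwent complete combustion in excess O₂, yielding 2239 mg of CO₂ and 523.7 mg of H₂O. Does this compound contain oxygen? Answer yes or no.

yes

mol C = 2.239 g CO₂ ÷ 44.009 g/mol = 0.050876 mol
mol H = 2 × 0.5237 g H₂O ÷ 18.015 g/mol = 0.058140 mol
C and H account for only 0.66968 g of the 0.7859 g sample; the remaining 0.11622 g must be oxygen.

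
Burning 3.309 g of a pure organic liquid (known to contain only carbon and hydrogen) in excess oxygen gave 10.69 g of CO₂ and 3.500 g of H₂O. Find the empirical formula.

C5H8

mol C = 10.69 g CO₂ ÷ 44.009 g/mol = 0.24290 mol
mol H = 2 × 3.500 g H₂O ÷ 18.015 g/mol = 0.38857 mol
Divide by the smallest (0.24290 mol): C 1.000, H 1.600
Multiplying each by 5 gives whole numbers: C 5.00, H 8.00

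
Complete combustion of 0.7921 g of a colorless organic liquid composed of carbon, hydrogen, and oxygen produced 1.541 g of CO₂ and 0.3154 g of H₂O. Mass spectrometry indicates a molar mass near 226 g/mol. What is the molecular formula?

C10H10O6

mol C = 1.541 g CO₂ ÷ 44.009 g/mol = 0.035016 mol
mol H = 2 × 0.3154 g H₂O ÷ 18.015 g/mol = 0.035015 mol
mass O = 0.7921 − (0.42057 + 0.035295) = 0.33623 g → mol O = 0.33623 ÷ 15.999 = 0.021016 mol
Divide by the smallest (0.021016 mol): C 1.666, H 1.666, O 1.000
Multiplying each by 3 gives whole numbers: C 5.00, H 5.00, O 3.00
Empirical formula: C5H5O3
Empirical-formula mass = 113.09 g/mol; 226 ÷ 113.09 ≈ 2, so the molecular formula is C10H10O6.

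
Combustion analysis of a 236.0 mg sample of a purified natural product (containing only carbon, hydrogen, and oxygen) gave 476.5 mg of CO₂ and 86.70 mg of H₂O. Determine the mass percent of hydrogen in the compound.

4.11%

mol C = 0.4765 g CO₂ ÷ 44.009 g/mol = 0.010827 mol
mol H = 2 × 0.08670 g H₂O ÷ 18.015 g/mol = 0.0096253 mol
mass O = 0.2360 − (0.13005 + 0.0097023) = 0.096251 g → mol O = 0.096251 ÷ 15.999 = 0.0060160 mol
mass % H = 0.0097023 g ÷ 0.2360 g × 100%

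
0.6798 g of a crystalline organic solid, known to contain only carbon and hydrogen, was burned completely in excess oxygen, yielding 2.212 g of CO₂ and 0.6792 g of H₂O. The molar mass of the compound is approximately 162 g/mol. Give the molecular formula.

mol C = 2.212 g CO₂ ÷ 44.009 g/mol = 0.050262 mol
mol H = 2 × 0.6792 g H₂O ÷ 18.015 g/mol = 0.075404 mol
Divide by the smallest (0.050262 mol): C 1.000, H 1.500
Multiplying each by 2 gives whole numbers: C 2.00, H 3.00
Empirical formula: C2H3
Empirical-formula mass = 27.05 g/mol; 162 ÷ 27.05 ≈ 6, so the molecular formula is C12H18.

C12H18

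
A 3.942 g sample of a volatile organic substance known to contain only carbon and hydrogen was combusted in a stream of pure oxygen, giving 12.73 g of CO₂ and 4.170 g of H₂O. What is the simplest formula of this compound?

C5H8

mol C = 12.73 g CO₂ ÷ 44.009 g/mol = 0.28926 mol
mol H = 2 × 4.170 g H₂O ÷ 18.015 g/mol = 0.46295 mol
Divide by the smallest (0.28926 mol): C 1.000, H 1.600
Multiplying each by 5 gives whole numbers: C 5.00, H 8.00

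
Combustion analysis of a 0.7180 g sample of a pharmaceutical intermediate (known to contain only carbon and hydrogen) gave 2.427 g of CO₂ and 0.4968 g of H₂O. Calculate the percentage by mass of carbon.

mol C = 2.427 g CO₂ ÷ 44.009 g/mol = 0.055148 mol
mol H = 2 × 0.4968 g H₂O ÷ 18.015 g/mol = 0.055154 mol
mass % C = 0.66238 g ÷ 0.7180 g × 100%

92.25%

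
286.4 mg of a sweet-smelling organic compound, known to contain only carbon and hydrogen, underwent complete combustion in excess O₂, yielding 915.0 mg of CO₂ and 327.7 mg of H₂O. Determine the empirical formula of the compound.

mol C = 0.9150 g CO₂ ÷ 44.009 g/mol = 0.020791 mol
mol H = 2 × 0.3277 g H₂O ÷ 18.015 g/mol = 0.036381 mol
Divide by the smallest (0.020791 mol): C 1.000, H 1.750
Multiplying each by 4 gives whole numbers: C 4.00, H 7.00

C4H7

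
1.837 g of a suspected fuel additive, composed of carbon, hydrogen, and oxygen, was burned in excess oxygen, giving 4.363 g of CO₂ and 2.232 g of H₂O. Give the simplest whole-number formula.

C4H10O

mol C = 4.363 g CO₂ ÷ 44.009 g/mol = 0.099139 mol
mol H = 2 × 2.232 g H₂O ÷ 18.015 g/mol = 0.24779 mol
mass O = 1.837 − (1.1908 + 0.24978) = 0.39647 g → mol O = 0.39647 ÷ 15.999 = 0.024781 mol
Divide by the smallest (0.024781 mol): C 4.001, H 9.999, O 1.000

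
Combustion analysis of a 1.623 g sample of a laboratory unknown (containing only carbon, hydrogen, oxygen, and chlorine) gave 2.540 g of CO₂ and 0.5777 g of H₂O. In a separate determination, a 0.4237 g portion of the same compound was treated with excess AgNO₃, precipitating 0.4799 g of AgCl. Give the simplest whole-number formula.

mol C = 2.540 g CO₂ ÷ 44.009 g/mol = 0.057715 mol
mol H = 2 × 0.5777 g H₂O ÷ 18.015 g/mol = 0.064135 mol
From the AgCl data: mol Cl per gram of compound = (0.4799 ÷ 143.318) ÷ 0.4237 = 0.0079030 mol/g, so in the 1.623 g combustion sample mol Cl = 0.012827 mol
mass O = 1.623 − (0.69322 + 0.064649 + 0.45470) = 0.41043 g → mol O = 0.41043 ÷ 15.999 = 0.025653 mol
Divide by the smallest (0.012827 mol): C 4.500, H 5.000, Cl 1.000, O 2.000
Multiplying each by 2 gives whole numbers: C 9.00, H 10.00, Cl 2.00, O 4.00

C9H10Cl2O4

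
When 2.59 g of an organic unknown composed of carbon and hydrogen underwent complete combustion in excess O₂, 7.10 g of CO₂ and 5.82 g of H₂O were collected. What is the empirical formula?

CH4

mol C = 7.10 g CO₂ ÷ 44.009 g/mol = 0.1613 mol
mol H = 2 × 5.82 g H₂O ÷ 18.015 g/mol = 0.6461 mol
Divide by the smallest (0.1613 mol): C 1.000, H 4.005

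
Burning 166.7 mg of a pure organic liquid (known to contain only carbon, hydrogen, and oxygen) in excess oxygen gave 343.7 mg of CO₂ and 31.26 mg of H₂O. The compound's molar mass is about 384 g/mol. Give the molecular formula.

C18H8O10

mol C = 0.3437 g CO₂ ÷ 44.009 g/mol = 0.0078098 mol
mol H = 2 × 0.03126 g H₂O ÷ 18.015 g/mol = 0.0034704 mol
mass O = 0.1667 − (0.093803 + 0.0034982) = 0.069399 g → mol O = 0.069399 ÷ 15.999 = 0.0043377 mol
Divide by the smallest (0.0034704 mol): C 2.250, H 1.000, O 1.250
Multiplying each by 4 gives whole numbers: C 9.00, H 4.00, O 5.00
Empirical formula: C9H4O5
Empirical-formula mass = 192.13 g/mol; 384 ÷ 192.13 ≈ 2, so the molecular formula is C18H8O10.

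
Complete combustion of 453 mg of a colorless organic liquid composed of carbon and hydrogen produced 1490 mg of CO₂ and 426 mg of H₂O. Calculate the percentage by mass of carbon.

mol C = 1.49 g CO₂ ÷ 44.009 g/mol = 0.03386 mol
mol H = 2 × 0.426 g H₂O ÷ 18.015 g/mol = 0.04729 mol
mass % C = 0.4067 g ÷ 0.453 g × 100%

89.8%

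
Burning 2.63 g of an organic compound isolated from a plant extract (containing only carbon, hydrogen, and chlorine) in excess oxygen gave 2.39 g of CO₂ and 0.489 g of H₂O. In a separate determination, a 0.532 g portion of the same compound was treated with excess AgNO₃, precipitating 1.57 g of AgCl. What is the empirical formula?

mol C = 2.39 g CO₂ ÷ 44.009 g/mol = 0.05431 mol
mol H = 2 × 0.489 g H₂O ÷ 18.015 g/mol = 0.05429 mol
From the AgCl data: mol Cl per gram of compound = (1.57 ÷ 143.318) ÷ 0.532 = 0.02059 mol/g, so in the 2.63 g combustion sample mol Cl = 0.05416 mol
Divide by the smallest (0.05416 mol): C 1.003, H 1.002, Cl 1.000

CHCl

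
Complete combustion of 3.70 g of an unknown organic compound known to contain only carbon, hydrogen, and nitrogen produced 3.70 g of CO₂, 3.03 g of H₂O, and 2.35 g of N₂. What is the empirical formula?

CH4N2

mol C = 3.70 g CO₂ ÷ 44.009 g/mol = 0.08407 mol
mol H = 2 × 3.03 g H₂O ÷ 18.015 g/mol = 0.3364 mol
mol N = 2 × 2.35 g N₂ ÷ 28.014 g/mol = 0.1678 mol
Divide by the smallest (0.08407 mol): C 1.000, H 4.001, N 1.996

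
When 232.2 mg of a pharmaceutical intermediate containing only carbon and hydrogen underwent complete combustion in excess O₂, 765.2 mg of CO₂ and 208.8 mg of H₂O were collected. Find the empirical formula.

C3H4

mol C = 0.7652 g CO₂ ÷ 44.009 g/mol = 0.017387 mol
mol H = 2 × 0.2088 g H₂O ÷ 18.015 g/mol = 0.023181 mol
Divide by the smallest (0.017387 mol): C 1.000, H 1.333
Multiplying each by 3 gives whole numbers: C 3.00, H 4.00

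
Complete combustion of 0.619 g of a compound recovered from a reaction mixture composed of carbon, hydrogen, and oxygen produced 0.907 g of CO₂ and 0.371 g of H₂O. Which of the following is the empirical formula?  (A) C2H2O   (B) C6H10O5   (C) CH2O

mol C = 0.907 g CO₂ ÷ 44.009 g/mol = 0.02061 mol
mol H = 2 × 0.371 g H₂O ÷ 18.015 g/mol = 0.04119 mol
mass O = 0.619 − (0.2475 + 0.04152) = 0.3299 g → mol O = 0.3299 ÷ 15.999 = 0.02062 mol
Divide by the smallest (0.02061 mol): C 1.000, H 1.998, O 1.001

(C) CH2O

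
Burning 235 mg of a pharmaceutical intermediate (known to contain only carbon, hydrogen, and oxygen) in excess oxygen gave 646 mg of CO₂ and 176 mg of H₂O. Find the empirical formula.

mol C = 0.646 g CO₂ ÷ 44.009 g/mol = 0.01468 mol
mol H = 2 × 0.176 g H₂O ÷ 18.015 g/mol = 0.01954 mol
mass O = 0.235 − (0.1763 + 0.01970) = 0.03900 g → mol O = 0.03900 ÷ 15.999 = 0.002437 mol
Divide by the smallest (0.002437 mol): C 6.022, H 8.016, O 1.000

C6H8O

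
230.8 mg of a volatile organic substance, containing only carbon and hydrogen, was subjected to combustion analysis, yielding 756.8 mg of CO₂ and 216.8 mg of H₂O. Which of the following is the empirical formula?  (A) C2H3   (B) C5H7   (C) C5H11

mol C = 0.7568 g CO₂ ÷ 44.009 g/mol = 0.017196 mol
mol H = 2 × 0.2168 g H₂O ÷ 18.015 g/mol = 0.024069 mol
Divide by the smallest (0.017196 mol): C 1.000, H 1.400
Multiplying each by 5 gives whole numbers: C 5.00, H 7.00

(B) C5H7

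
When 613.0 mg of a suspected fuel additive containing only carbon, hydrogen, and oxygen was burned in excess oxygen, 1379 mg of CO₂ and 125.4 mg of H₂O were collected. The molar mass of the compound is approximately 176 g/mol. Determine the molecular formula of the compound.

C9H4O4

mol C = 1.379 g CO₂ ÷ 44.009 g/mol = 0.031334 mol
mol H = 2 × 0.1254 g H₂O ÷ 18.015 g/mol = 0.013922 mol
mass O = 0.6130 − (0.37636 + 0.014033) = 0.22261 g → mol O = 0.22261 ÷ 15.999 = 0.013914 mol
Divide by the smallest (0.013914 mol): C 2.252, H 1.001, O 1.000
Multiplying each by 4 gives whole numbers: C 9.01, H 4.00, O 4.00
Empirical formula: C9H4O4
Empirical-formula mass = 176.13 g/mol; 176 ÷ 176.13 ≈ 1, so the molecular formula is C9H4O4.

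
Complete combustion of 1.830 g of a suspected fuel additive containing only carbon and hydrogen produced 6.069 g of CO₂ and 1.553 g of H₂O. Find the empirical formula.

mol C = 6.069 g CO₂ ÷ 44.009 g/mol = 0.13790 mol
mol H = 2 × 1.553 g H₂O ÷ 18.015 g/mol = 0.17241 mol
Divide by the smallest (0.13790 mol): C 1.000, H 1.250
Multiplying each by 4 gives whole numbers: C 4.00, H 5.00

C4H5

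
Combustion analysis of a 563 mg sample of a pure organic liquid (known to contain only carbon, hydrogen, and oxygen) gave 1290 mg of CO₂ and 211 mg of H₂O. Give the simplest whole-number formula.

mol C = 1.29 g CO₂ ÷ 44.009 g/mol = 0.02931 mol
mol H = 2 × 0.211 g H₂O ÷ 18.015 g/mol = 0.02342 mol
mass O = 0.563 − (0.3521 + 0.02361) = 0.1873 g → mol O = 0.1873 ÷ 15.999 = 0.01171 mol
Divide by the smallest (0.01171 mol): C 2.504, H 2.001, O 1.000
Multiplying each by 2 gives whole numbers: C 5.01, H 4.00, O 2.00

C5H4O2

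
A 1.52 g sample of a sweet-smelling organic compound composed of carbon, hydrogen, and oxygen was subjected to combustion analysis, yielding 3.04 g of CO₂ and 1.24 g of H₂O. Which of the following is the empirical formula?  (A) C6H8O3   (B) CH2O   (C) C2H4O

mol C = 3.04 g CO₂ ÷ 44.009 g/mol = 0.06908 mol
mol H = 2 × 1.24 g H₂O ÷ 18.015 g/mol = 0.1377 mol
mass O = 1.52 − (0.8297 + 0.1388) = 0.5516 g → mol O = 0.5516 ÷ 15.999 = 0.03447 mol
Divide by the smallest (0.03447 mol): C 2.004, H 3.993, O 1.000

(C) C2H4O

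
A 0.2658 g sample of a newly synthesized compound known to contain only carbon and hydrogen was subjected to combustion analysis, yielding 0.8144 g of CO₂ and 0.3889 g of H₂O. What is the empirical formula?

C3H7

mol C = 0.8144 g CO₂ ÷ 44.009 g/mol = 0.018505 mol
mol H = 2 × 0.3889 g H₂O ÷ 18.015 g/mol = 0.043175 mol
Divide by the smallest (0.018505 mol): C 1.000, H 2.333
Multiplying each by 3 gives whole numbers: C 3.00, H 7.00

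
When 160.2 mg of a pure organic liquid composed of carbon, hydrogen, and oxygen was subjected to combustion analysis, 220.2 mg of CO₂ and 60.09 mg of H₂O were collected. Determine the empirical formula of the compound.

C6H8O7

mol C = 0.2202 g CO₂ ÷ 44.009 g/mol = 0.0050035 mol
mol H = 2 × 0.06009 g H₂O ÷ 18.015 g/mol = 0.0066711 mol
mass O = 0.1602 − (0.060097 + 0.0067245) = 0.093378 g → mol O = 0.093378 ÷ 15.999 = 0.0058365 mol
Divide by the smallest (0.0050035 mol): C 1.000, H 1.333, O 1.166
Multiplying each by 6 gives whole numbers: C 6.00, H 8.00, O 7.00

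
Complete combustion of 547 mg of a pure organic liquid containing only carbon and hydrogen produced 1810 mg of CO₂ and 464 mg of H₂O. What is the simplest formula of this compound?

C4H5

mol C = 1.81 g CO₂ ÷ 44.009 g/mol = 0.04113 mol
mol H = 2 × 0.464 g H₂O ÷ 18.015 g/mol = 0.05151 mol
Divide by the smallest (0.04113 mol): C 1.000, H 1.252
Multiplying each by 4 gives whole numbers: C 4.00, H 5.01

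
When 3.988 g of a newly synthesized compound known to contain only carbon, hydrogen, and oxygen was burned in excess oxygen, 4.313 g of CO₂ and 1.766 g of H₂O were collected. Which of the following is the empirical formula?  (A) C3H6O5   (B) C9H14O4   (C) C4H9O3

mol C = 4.313 g CO₂ ÷ 44.009 g/mol = 0.098003 mol
mol H = 2 × 1.766 g H₂O ÷ 18.015 g/mol = 0.19606 mol
mass O = 3.988 − (1.1771 + 0.19763) = 2.6133 g → mol O = 2.6133 ÷ 15.999 = 0.16334 mol
Divide by the smallest (0.098003 mol): C 1.000, H 2.001, O 1.667
Multiplying each by 3 gives whole numbers: C 3.00, H 6.00, O 5.00

(A) C3H6O5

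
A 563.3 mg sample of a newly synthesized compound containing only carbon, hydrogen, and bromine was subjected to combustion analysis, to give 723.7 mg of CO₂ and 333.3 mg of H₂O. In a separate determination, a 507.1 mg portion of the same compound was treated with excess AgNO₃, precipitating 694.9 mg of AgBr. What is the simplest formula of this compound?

mol C = 0.7237 g CO₂ ÷ 44.009 g/mol = 0.016444 mol
mol H = 2 × 0.3333 g H₂O ÷ 18.015 g/mol = 0.037002 mol
From the AgBr data: mol Br per gram of compound = (0.6949 ÷ 187.772) ÷ 0.5071 = 0.0072979 mol/g, so in the 0.5633 g combustion sample mol Br = 0.0041109 mol
Divide by the smallest (0.0041109 mol): C 4.000, H 9.001, Br 1.000

C4H9Br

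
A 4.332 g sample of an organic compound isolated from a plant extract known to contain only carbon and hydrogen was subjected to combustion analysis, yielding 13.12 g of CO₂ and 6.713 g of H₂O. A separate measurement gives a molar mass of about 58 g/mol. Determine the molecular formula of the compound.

mol C = 13.12 g CO₂ ÷ 44.009 g/mol = 0.29812 mol
mol H = 2 × 6.713 g H₂O ÷ 18.015 g/mol = 0.74527 mol
Divide by the smallest (0.29812 mol): C 1.000, H 2.500
Multiplying each by 2 gives whole numbers: C 2.00, H 5.00
Empirical formula: C2H5
Empirical-formula mass = 29.06 g/mol; 58 ÷ 29.06 ≈ 2, so the molecular formula is C4H10.

C4H10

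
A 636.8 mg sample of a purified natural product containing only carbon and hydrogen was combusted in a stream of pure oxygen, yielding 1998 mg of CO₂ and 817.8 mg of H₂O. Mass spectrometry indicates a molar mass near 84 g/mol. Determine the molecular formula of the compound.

C6H12

mol C = 1.998 g CO₂ ÷ 44.009 g/mol = 0.045400 mol
mol H = 2 × 0.8178 g H₂O ÷ 18.015 g/mol = 0.090791 mol
Divide by the smallest (0.045400 mol): C 1.000, H 2.000
Empirical formula: CH2
Empirical-formula mass = 14.03 g/mol; 84 ÷ 14.03 ≈ 6, so the molecular formula is C6H12.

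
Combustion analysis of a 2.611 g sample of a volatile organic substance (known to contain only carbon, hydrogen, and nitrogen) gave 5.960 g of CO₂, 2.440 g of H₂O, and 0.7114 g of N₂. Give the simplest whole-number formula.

C8H16N3

mol C = 5.960 g CO₂ ÷ 44.009 g/mol = 0.13543 mol
mol H = 2 × 2.440 g H₂O ÷ 18.015 g/mol = 0.27089 mol
mol N = 2 × 0.7114 g N₂ ÷ 28.014 g/mol = 0.050789 mol
Divide by the smallest (0.050789 mol): C 2.666, H 5.334, N 1.000
Multiplying each by 3 gives whole numbers: C 8.00, H 16.00, N 3.00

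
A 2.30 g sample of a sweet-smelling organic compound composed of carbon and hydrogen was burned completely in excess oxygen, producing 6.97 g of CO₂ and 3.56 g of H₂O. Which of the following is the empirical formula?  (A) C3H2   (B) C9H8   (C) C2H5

mol C = 6.97 g CO₂ ÷ 44.009 g/mol = 0.1584 mol
mol H = 2 × 3.56 g H₂O ÷ 18.015 g/mol = 0.3952 mol
Divide by the smallest (0.1584 mol): C 1.000, H 2.495
Multiplying each by 2 gives whole numbers: C 2.00, H 4.99

(C) C2H5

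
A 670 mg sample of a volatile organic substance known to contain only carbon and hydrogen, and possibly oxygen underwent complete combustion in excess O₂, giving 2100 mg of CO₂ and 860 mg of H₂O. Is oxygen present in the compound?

mol C = 2.10 g CO₂ ÷ 44.009 g/mol = 0.04772 mol
mol H = 2 × 0.860 g H₂O ÷ 18.015 g/mol = 0.09548 mol
C and H together account for 0.6694 g — essentially the entire 0.670 g sample — so the compound contains no oxygen.

no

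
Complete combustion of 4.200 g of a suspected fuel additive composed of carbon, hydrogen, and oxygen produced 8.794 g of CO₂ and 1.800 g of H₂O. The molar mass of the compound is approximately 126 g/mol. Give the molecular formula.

mol C = 8.794 g CO₂ ÷ 44.009 g/mol = 0.19982 mol
mol H = 2 × 1.800 g H₂O ÷ 18.015 g/mol = 0.19983 mol
mass O = 4.200 − (2.4001 + 0.20143) = 1.5985 g → mol O = 1.5985 ÷ 15.999 = 0.099912 mol
Divide by the smallest (0.099912 mol): C 2.000, H 2.000, O 1.000
Empirical formula: C2H2O
Empirical-formula mass = 42.04 g/mol; 126 ÷ 42.04 ≈ 3, so the molecular formula is C6H6O3.

C6H6O3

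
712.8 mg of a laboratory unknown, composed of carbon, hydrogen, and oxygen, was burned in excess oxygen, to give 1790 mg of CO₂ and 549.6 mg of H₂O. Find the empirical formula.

mol C = 1.790 g CO₂ ÷ 44.009 g/mol = 0.040673 mol
mol H = 2 × 0.5496 g H₂O ÷ 18.015 g/mol = 0.061016 mol
mass O = 0.7128 − (0.48853 + 0.061504) = 0.16277 g → mol O = 0.16277 ÷ 15.999 = 0.010174 mol
Divide by the smallest (0.010174 mol): C 3.998, H 5.997, O 1.000

C4H6O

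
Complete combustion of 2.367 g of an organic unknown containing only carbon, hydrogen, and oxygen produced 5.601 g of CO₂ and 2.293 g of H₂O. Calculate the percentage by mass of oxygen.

24.58%

mol C = 5.601 g CO₂ ÷ 44.009 g/mol = 0.12727 mol
mol H = 2 × 2.293 g H₂O ÷ 18.015 g/mol = 0.25457 mol
mass O = 2.367 − (1.5286 + 0.25660) = 0.58176 g → mol O = 0.58176 ÷ 15.999 = 0.036363 mol
mass % O = 0.58176 g ÷ 2.367 g × 100%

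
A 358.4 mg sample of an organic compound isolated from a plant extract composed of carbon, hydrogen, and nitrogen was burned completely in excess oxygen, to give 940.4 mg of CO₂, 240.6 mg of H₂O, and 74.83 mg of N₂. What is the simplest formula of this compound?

mol C = 0.9404 g CO₂ ÷ 44.009 g/mol = 0.021368 mol
mol H = 2 × 0.2406 g H₂O ÷ 18.015 g/mol = 0.026711 mol
mol N = 2 × 0.07483 g N₂ ÷ 28.014 g/mol = 0.0053423 mol
Divide by the smallest (0.0053423 mol): C 4.000, H 5.000, N 1.000

C4H5N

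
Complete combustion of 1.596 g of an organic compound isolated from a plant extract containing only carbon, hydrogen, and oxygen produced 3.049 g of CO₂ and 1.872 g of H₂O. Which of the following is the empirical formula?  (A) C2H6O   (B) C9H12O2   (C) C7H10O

(A) C2H6O

mol C = 3.049 g CO₂ ÷ 44.009 g/mol = 0.069281 mol
mol H = 2 × 1.872 g H₂O ÷ 18.015 g/mol = 0.20783 mol
mass O = 1.596 − (0.83214 + 0.20949) = 0.55437 g → mol O = 0.55437 ÷ 15.999 = 0.034650 mol
Divide by the smallest (0.034650 mol): C 1.999, H 5.998, O 1.000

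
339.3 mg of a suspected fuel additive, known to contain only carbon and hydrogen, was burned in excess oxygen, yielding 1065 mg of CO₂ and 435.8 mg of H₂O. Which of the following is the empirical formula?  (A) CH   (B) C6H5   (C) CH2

mol C = 1.065 g CO₂ ÷ 44.009 g/mol = 0.024200 mol
mol H = 2 × 0.4358 g H₂O ÷ 18.015 g/mol = 0.048382 mol
Divide by the smallest (0.024200 mol): C 1.000, H 1.999

(C) CH2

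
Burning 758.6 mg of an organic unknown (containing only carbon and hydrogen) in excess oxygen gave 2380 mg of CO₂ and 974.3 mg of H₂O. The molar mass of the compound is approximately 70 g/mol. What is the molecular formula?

mol C = 2.380 g CO₂ ÷ 44.009 g/mol = 0.054080 mol
mol H = 2 × 0.9743 g H₂O ÷ 18.015 g/mol = 0.10817 mol
Divide by the smallest (0.054080 mol): C 1.000, H 2.000
Empirical formula: CH2
Empirical-formula mass = 14.03 g/mol; 70 ÷ 14.03 ≈ 5, so the molecular formula is C5H10.

C5H10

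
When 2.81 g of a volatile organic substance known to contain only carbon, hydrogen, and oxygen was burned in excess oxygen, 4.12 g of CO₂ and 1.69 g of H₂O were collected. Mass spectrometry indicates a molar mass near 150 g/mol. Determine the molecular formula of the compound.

C5H10O5

mol C = 4.12 g CO₂ ÷ 44.009 g/mol = 0.09362 mol
mol H = 2 × 1.69 g H₂O ÷ 18.015 g/mol = 0.1876 mol
mass O = 2.81 − (1.124 + 0.1891) = 1.496 g → mol O = 1.496 ÷ 15.999 = 0.09353 mol
Divide by the smallest (0.09353 mol): C 1.001, H 2.006, O 1.000
Empirical formula: CH2O
Empirical-formula mass = 30.03 g/mol; 150 ÷ 30.03 ≈ 5, so the molecular formula is C5H10O5.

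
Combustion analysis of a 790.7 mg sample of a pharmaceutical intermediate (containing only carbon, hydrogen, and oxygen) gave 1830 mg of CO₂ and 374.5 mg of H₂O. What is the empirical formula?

mol C = 1.830 g CO₂ ÷ 44.009 g/mol = 0.041582 mol
mol H = 2 × 0.3745 g H₂O ÷ 18.015 g/mol = 0.041576 mol
mass O = 0.7907 − (0.49945 + 0.041909) = 0.24934 g → mol O = 0.24934 ÷ 15.999 = 0.015585 mol
Divide by the smallest (0.015585 mol): C 2.668, H 2.668, O 1.000
Multiplying each by 3 gives whole numbers: C 8.00, H 8.00, O 3.00

C8H8O3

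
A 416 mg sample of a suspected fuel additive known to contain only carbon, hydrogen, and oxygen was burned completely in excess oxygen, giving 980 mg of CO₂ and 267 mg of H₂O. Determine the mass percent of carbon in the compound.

mol C = 0.980 g CO₂ ÷ 44.009 g/mol = 0.02227 mol
mol H = 2 × 0.267 g H₂O ÷ 18.015 g/mol = 0.02964 mol
mass O = 0.416 − (0.2675 + 0.02988) = 0.1187 g → mol O = 0.1187 ÷ 15.999 = 0.007417 mol
mass % C = 0.2675 g ÷ 0.416 g × 100%

64.3%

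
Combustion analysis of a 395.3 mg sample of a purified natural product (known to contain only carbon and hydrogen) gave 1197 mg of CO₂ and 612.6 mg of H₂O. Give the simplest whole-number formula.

mol C = 1.197 g CO₂ ÷ 44.009 g/mol = 0.027199 mol
mol H = 2 × 0.6126 g H₂O ÷ 18.015 g/mol = 0.068010 mol
Divide by the smallest (0.027199 mol): C 1.000, H 2.500
Multiplying each by 2 gives whole numbers: C 2.00, H 5.00

C2H5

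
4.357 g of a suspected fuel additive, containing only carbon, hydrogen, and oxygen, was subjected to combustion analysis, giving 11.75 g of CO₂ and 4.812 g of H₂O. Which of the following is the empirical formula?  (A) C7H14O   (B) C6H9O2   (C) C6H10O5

(A) C7H14O

mol C = 11.75 g CO₂ ÷ 44.009 g/mol = 0.26699 mol
mol H = 2 × 4.812 g H₂O ÷ 18.015 g/mol = 0.53422 mol
mass O = 4.357 − (3.2068 + 0.53850) = 0.61168 g → mol O = 0.61168 ÷ 15.999 = 0.038232 mol
Divide by the smallest (0.038232 mol): C 6.983, H 13.973, O 1.000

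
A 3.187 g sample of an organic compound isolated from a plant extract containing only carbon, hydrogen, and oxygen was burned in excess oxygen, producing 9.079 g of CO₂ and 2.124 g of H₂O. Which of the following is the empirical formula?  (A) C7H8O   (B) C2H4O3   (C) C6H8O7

(A) C7H8O

mol C = 9.079 g CO₂ ÷ 44.009 g/mol = 0.20630 mol
mol H = 2 × 2.124 g H₂O ÷ 18.015 g/mol = 0.23580 mol
mass O = 3.187 − (2.4779 + 0.23769) = 0.47146 g → mol O = 0.47146 ÷ 15.999 = 0.029468 mol
Divide by the smallest (0.029468 mol): C 7.001, H 8.002, O 1.000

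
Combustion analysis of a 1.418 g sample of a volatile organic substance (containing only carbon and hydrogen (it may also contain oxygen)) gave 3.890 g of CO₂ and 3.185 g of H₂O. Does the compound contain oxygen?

no

mol C = 3.890 g CO₂ ÷ 44.009 g/mol = 0.088391 mol
mol H = 2 × 3.185 g H₂O ÷ 18.015 g/mol = 0.35359 mol
C and H together account for 1.4181 g — essentially the entire 1.418 g sample — so the compound contains no oxygen.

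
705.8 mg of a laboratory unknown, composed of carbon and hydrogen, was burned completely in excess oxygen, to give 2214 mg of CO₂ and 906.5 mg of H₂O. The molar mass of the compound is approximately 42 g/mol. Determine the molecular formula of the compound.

mol C = 2.214 g CO₂ ÷ 44.009 g/mol = 0.050308 mol
mol H = 2 × 0.9065 g H₂O ÷ 18.015 g/mol = 0.10064 mol
Divide by the smallest (0.050308 mol): C 1.000, H 2.000
Empirical formula: CH2
Empirical-formula mass = 14.03 g/mol; 42 ÷ 14.03 ≈ 3, so the molecular formula is C3H6.

C3H6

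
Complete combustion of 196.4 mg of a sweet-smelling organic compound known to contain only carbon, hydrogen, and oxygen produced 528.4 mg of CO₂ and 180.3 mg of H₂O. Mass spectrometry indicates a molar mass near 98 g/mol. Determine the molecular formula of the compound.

C6H10O

mol C = 0.5284 g CO₂ ÷ 44.009 g/mol = 0.012007 mol
mol H = 2 × 0.1803 g H₂O ÷ 18.015 g/mol = 0.020017 mol
mass O = 0.1964 − (0.14421 + 0.020177) = 0.032012 g → mol O = 0.032012 ÷ 15.999 = 0.0020008 mol
Divide by the smallest (0.0020008 mol): C 6.001, H 10.004, O 1.000
Empirical formula: C6H10O
Empirical-formula mass = 98.15 g/mol; 98 ÷ 98.15 ≈ 1, so the molecular formula is C6H10O.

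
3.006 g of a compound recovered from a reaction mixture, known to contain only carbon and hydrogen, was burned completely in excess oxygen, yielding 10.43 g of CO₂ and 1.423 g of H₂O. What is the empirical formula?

C3H2

mol C = 10.43 g CO₂ ÷ 44.009 g/mol = 0.23700 mol
mol H = 2 × 1.423 g H₂O ÷ 18.015 g/mol = 0.15798 mol
Divide by the smallest (0.15798 mol): C 1.500, H 1.000
Multiplying each by 2 gives whole numbers: C 3.00, H 2.00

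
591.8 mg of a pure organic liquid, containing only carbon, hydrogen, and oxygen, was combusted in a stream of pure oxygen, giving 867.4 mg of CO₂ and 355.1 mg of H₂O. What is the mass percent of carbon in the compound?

mol C = 0.8674 g CO₂ ÷ 44.009 g/mol = 0.019710 mol
mol H = 2 × 0.3551 g H₂O ÷ 18.015 g/mol = 0.039423 mol
mass O = 0.5918 − (0.23673 + 0.039738) = 0.31533 g → mol O = 0.31533 ÷ 15.999 = 0.019709 mol
mass % C = 0.23673 g ÷ 0.5918 g × 100%

40.00%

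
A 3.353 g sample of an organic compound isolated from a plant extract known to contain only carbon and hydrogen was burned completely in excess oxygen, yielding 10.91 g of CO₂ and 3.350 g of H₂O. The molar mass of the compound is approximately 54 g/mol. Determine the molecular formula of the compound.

C4H6

mol C = 10.91 g CO₂ ÷ 44.009 g/mol = 0.24790 mol
mol H = 2 × 3.350 g H₂O ÷ 18.015 g/mol = 0.37191 mol
Divide by the smallest (0.24790 mol): C 1.000, H 1.500
Multiplying each by 2 gives whole numbers: C 2.00, H 3.00
Empirical formula: C2H3
Empirical-formula mass = 27.05 g/mol; 54 ÷ 27.05 ≈ 2, so the molecular formula is C4H6.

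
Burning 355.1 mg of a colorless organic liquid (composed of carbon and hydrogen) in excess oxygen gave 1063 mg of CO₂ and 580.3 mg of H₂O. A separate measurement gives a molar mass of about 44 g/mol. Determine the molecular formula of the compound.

C3H8

mol C = 1.063 g CO₂ ÷ 44.009 g/mol = 0.024154 mol
mol H = 2 × 0.5803 g H₂O ÷ 18.015 g/mol = 0.064424 mol
Divide by the smallest (0.024154 mol): C 1.000, H 2.667
Multiplying each by 3 gives whole numbers: C 3.00, H 8.00
Empirical formula: C3H8
Empirical-formula mass = 44.10 g/mol; 44 ÷ 44.10 ≈ 1, so the molecular formula is C3H8.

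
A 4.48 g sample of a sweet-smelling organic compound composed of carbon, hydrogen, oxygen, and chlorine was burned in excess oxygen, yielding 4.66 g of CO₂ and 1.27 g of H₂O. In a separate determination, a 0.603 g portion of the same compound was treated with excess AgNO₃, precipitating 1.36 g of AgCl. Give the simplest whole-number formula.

mol C = 4.66 g CO₂ ÷ 44.009 g/mol = 0.1059 mol
mol H = 2 × 1.27 g H₂O ÷ 18.015 g/mol = 0.1410 mol
From the AgCl data: mol Cl per gram of compound = (1.36 ÷ 143.318) ÷ 0.603 = 0.01574 mol/g, so in the 4.48 g combustion sample mol Cl = 0.07050 mol
mass O = 4.48 − (1.272 + 0.1421 + 2.499) = 0.5668 g → mol O = 0.5668 ÷ 15.999 = 0.03543 mol
Divide by the smallest (0.03543 mol): C 2.989, H 3.980, Cl 1.990, O 1.000

C3H4Cl2O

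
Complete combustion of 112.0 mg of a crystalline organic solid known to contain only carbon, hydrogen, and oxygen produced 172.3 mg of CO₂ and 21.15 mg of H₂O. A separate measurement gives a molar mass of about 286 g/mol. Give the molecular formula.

mol C = 0.1723 g CO₂ ÷ 44.009 g/mol = 0.0039151 mol
mol H = 2 × 0.02115 g H₂O ÷ 18.015 g/mol = 0.0023480 mol
mass O = 0.1120 − (0.047024 + 0.0023668) = 0.062609 g → mol O = 0.062609 ÷ 15.999 = 0.0039133 mol
Divide by the smallest (0.0023480 mol): C 1.667, H 1.000, O 1.667
Multiplying each by 3 gives whole numbers: C 5.00, H 3.00, O 5.00
Empirical formula: C5H3O5
Empirical-formula mass = 143.07 g/mol; 286 ÷ 143.07 ≈ 2, so the molecular formula is C10H6O10.

C10H6O10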